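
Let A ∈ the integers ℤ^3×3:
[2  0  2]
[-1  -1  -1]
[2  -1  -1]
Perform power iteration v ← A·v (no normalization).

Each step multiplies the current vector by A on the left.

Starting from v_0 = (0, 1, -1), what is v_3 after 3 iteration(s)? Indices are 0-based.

v_0 = (0, 1, -1).
v_1 = A·v_0 = (-2, 0, 0).
v_2 = A·v_1 = (-4, 2, -4).
v_3 = A·v_2 = (-16, 6, -6).

v_3 = (-16, 6, -6)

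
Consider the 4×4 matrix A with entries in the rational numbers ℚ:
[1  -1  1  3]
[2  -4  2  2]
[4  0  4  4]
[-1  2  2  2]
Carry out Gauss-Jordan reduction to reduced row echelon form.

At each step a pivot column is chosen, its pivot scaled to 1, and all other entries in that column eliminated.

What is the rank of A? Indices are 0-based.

step 1: normalize row 0 (÷1) = (1, -1, 1, 3)
  row 1: subtract 2×row0 = (0, -2, 0, -4)
  row 2: subtract 4×row0 = (0, 4, 0, -8)
  row 3: subtract -1×row0 = (0, 1, 3, 5)
step 2: normalize row 1 (÷-2) = (0, 1, 0, 2)
  row 0: subtract -1×row1 = (1, 0, 1, 5)
  row 2: subtract 4×row1 = (0, 0, 0, -16)
  row 3: subtract 1×row1 = (0, 0, 3, 3)
step 3: exchange rows 2,3
step 3: normalize row 2 (÷3) = (0, 0, 1, 1)
  row 0: subtract 1×row2 = (1, 0, 0, 4)
step 4: normalize row 3 (÷-16) = (0, 0, 0, 1)
  row 0: subtract 4×row3 = (1, 0, 0, 0)
  row 1: subtract 2×row3 = (0, 1, 0, 0)
  row 2: subtract 1×row3 = (0, 0, 1, 0)

rank = 4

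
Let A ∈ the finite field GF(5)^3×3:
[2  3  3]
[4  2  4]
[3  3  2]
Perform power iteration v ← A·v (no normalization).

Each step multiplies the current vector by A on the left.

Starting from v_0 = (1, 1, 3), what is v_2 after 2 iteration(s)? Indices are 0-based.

v_2 = (3, 0, 0)

v_0 = (1, 1, 3).
v_1 = A·v_0 = (4, 3, 2).
v_2 = A·v_1 = (3, 0, 0).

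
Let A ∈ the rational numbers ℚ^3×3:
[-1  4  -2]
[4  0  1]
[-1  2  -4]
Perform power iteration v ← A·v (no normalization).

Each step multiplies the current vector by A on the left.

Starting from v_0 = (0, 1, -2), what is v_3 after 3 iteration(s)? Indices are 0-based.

v_0 = (0, 1, -2).
v_1 = A·v_0 = (8, -2, 10).
v_2 = A·v_1 = (-36, 42, -52).
v_3 = A·v_2 = (308, -196, 328).

v_3 = (308, -196, 328)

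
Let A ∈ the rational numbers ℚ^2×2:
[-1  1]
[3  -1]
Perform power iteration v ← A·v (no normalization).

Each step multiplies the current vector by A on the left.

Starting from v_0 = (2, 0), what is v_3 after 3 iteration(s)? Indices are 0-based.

v_3 = (-20, 36)

v_0 = (2, 0).
v_1 = A·v_0 = (-2, 6).
v_2 = A·v_1 = (8, -12).
v_3 = A·v_2 = (-20, 36).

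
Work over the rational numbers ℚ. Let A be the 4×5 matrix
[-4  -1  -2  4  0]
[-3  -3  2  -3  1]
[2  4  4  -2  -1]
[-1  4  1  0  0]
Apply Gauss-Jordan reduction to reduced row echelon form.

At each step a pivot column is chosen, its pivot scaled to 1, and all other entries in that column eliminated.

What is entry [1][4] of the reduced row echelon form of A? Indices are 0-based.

M[1][4] = 5/128

[1] R0 /= -4  ⇒  (1, 1/4, 1/2, -1, 0)
     R1 -= -3·R0  ⇒  (0, -9/4, 7/2, -6, 1)
     R2 -= 2·R0  ⇒  (0, 7/2, 3, 0, -1)
     R3 -= -1·R0  ⇒  (0, 17/4, 3/2, -1, 0)
[2] R1 /= -9/4  ⇒  (0, 1, -14/9, 8/3, -4/9)
     R0 -= 1/4·R1  ⇒  (1, 0, 8/9, -5/3, 1/9)
     R2 -= 7/2·R1  ⇒  (0, 0, 76/9, -28/3, 5/9)
     R3 -= 17/4·R1  ⇒  (0, 0, 73/9, -37/3, 17/9)
[3] R2 /= 76/9  ⇒  (0, 0, 1, -21/19, 5/76)
     R0 -= 8/9·R2  ⇒  (1, 0, 0, -13/19, 1/19)
     R1 -= -14/9·R2  ⇒  (0, 1, 0, 18/19, -13/38)
     R3 -= 73/9·R2  ⇒  (0, 0, 0, -64/19, 103/76)
[4] R3 /= -64/19  ⇒  (0, 0, 0, 1, -103/256)
     R0 -= -13/19·R3  ⇒  (1, 0, 0, 0, -57/256)
     R1 -= 18/19·R3  ⇒  (0, 1, 0, 0, 5/128)
     R2 -= -21/19·R3  ⇒  (0, 0, 1, 0, -97/256)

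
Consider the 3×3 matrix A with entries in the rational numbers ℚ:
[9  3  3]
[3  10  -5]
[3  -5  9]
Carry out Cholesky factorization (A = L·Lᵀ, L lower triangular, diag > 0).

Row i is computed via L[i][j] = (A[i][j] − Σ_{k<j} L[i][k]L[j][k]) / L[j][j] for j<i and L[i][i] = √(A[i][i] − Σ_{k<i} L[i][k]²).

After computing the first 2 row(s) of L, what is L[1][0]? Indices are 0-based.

Step 1: L[0][0] = √(9) = 3.
  L[1][0] = (3) / L[0][0] = 1.
Step 2: L[1][1] = √(9) = 3.

L[1][0] = 1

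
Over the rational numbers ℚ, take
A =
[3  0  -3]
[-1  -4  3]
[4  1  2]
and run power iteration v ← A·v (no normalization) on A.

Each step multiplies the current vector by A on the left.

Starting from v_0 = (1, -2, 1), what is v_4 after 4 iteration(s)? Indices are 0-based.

v_4 = (-150, -742, -262)

v_0 = (1, -2, 1).
v_1 = A·v_0 = (0, 10, 4).
v_2 = A·v_1 = (-12, -28, 18).
v_3 = A·v_2 = (-90, 178, -40).
v_4 = A·v_3 = (-150, -742, -262).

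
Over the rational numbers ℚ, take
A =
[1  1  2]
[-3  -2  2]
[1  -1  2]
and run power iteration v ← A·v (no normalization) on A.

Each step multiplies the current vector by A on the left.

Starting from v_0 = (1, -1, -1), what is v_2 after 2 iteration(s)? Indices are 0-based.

v_2 = (-5, 12, 1)

v_0 = (1, -1, -1).
v_1 = A·v_0 = (-2, -3, 0).
v_2 = A·v_1 = (-5, 12, 1).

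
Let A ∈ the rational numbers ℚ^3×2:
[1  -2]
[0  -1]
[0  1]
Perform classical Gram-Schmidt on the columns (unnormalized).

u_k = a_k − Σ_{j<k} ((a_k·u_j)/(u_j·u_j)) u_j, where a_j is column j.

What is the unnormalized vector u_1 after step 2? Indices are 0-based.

Step 1: u_0 = a_0 = (1, 0, 0).
Step 2: u_1 = a_1 − (-2)·u_0 = (0, -1, 1).

u_1 = (0, -1, 1)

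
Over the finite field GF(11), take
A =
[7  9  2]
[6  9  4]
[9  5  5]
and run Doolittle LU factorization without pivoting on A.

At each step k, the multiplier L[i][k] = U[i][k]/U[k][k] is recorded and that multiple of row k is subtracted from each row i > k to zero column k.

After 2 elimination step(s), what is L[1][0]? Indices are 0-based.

[col 0] pivot 7
  R1 -= 4*R0 → (0, 6, 7)  (L[1][0] := 4)
  R2 -= 6*R0 → (0, 6, 4)  (L[2][0] := 6)
[col 1] pivot 6
  R2 -= 1*R1 → (0, 0, 8)  (L[2][1] := 1)

L[1][0] = 4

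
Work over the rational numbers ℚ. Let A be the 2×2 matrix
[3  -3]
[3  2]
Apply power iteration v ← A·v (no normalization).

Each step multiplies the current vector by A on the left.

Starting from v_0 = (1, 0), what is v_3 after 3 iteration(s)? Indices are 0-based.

v_0 = (1, 0).
v_1 = A·v_0 = (3, 3).
v_2 = A·v_1 = (0, 15).
v_3 = A·v_2 = (-45, 30).

v_3 = (-45, 30)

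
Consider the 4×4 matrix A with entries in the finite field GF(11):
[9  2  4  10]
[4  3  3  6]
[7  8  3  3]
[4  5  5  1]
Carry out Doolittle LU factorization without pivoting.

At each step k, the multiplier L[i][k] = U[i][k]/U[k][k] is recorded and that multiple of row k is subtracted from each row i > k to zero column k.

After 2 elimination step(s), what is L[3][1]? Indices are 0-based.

[col 0] pivot 9
  R1 -= 9*R0 → (0, 7, 0, 4)  (L[1][0] := 9)
  R2 -= 2*R0 → (0, 4, 6, 5)  (L[2][0] := 2)
  R3 -= 9*R0 → (0, 9, 2, 10)  (L[3][0] := 9)
[col 1] pivot 7
  R2 -= 10*R1 → (0, 0, 6, 9)  (L[2][1] := 10)
  R3 -= 6*R1 → (0, 0, 2, 8)  (L[3][1] := 6)

L[3][1] = 6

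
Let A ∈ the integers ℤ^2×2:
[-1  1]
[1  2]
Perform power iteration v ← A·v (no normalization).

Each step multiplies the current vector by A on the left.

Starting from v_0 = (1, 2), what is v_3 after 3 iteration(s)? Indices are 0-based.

v_0 = (1, 2).
v_1 = A·v_0 = (1, 5).
v_2 = A·v_1 = (4, 11).
v_3 = A·v_2 = (7, 26).

v_3 = (7, 26)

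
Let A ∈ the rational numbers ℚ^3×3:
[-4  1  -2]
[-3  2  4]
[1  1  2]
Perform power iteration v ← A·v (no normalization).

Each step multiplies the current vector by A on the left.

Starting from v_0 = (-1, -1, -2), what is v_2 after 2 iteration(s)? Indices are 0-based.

v_2 = (-23, -59, -12)

v_0 = (-1, -1, -2).
v_1 = A·v_0 = (7, -7, -6).
v_2 = A·v_1 = (-23, -59, -12).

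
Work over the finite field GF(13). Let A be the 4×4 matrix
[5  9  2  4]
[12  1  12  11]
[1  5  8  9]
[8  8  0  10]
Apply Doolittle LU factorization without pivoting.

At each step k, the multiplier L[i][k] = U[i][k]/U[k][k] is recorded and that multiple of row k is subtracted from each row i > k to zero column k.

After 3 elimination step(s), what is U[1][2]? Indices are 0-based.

U[1][2] = 2

k=0: U[0][0]=5
  eliminate (1,0): mult=5, new row 1: (0, 8, 2, 4); set L[1][0]=5
  eliminate (2,0): mult=8, new row 2: (0, 11, 5, 3); set L[2][0]=8
  eliminate (3,0): mult=12, new row 3: (0, 4, 2, 1); set L[3][0]=12
k=1: U[1][1]=8
  eliminate (2,1): mult=3, new row 2: (0, 0, 12, 4); set L[2][1]=3
  eliminate (3,1): mult=7, new row 3: (0, 0, 1, 12); set L[3][1]=7
k=2: U[2][2]=12
  eliminate (3,2): mult=12, new row 3: (0, 0, 0, 3); set L[3][2]=12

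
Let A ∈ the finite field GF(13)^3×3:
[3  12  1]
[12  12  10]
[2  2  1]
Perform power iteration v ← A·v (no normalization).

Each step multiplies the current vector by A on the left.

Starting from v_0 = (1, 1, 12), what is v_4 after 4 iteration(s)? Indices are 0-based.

v_0 = (1, 1, 12).
v_1 = A·v_0 = (1, 1, 3).
v_2 = A·v_1 = (5, 2, 7).
v_3 = A·v_2 = (7, 11, 8).
v_4 = A·v_3 = (5, 10, 5).

v_4 = (5, 10, 5)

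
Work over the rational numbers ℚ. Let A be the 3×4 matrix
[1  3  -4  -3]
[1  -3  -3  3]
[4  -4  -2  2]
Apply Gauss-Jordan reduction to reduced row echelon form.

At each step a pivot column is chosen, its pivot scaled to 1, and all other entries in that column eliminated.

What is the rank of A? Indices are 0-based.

pivot(0,0)=1: scale R0 → (1, 3, -4, -3)
  clear (1,0): R1 −= (1)R0 → (0, -6, 1, 6)
  clear (2,0): R2 −= (4)R0 → (0, -16, 14, 14)
pivot(1,1)=-6: scale R1 → (0, 1, -1/6, -1)
  clear (0,1): R0 −= (3)R1 → (1, 0, -7/2, 0)
  clear (2,1): R2 −= (-16)R1 → (0, 0, 34/3, -2)
pivot(2,2)=34/3: scale R2 → (0, 0, 1, -3/17)
  clear (0,2): R0 −= (-7/2)R2 → (1, 0, 0, -21/34)
  clear (1,2): R1 −= (-1/6)R2 → (0, 1, 0, -35/34)

rank = 3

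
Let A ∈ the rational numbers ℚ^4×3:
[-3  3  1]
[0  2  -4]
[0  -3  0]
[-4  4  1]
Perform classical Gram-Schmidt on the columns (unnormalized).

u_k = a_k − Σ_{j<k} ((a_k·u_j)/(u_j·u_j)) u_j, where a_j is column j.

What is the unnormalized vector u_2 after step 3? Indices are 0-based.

u_2 = (4/25, -36/13, -24/13, -3/25)

Step 1: u_0 = a_0 = (-3, 0, 0, -4).
Step 2: u_1 = a_1 − (-1)·u_0 = (0, 2, -3, 0).
Step 3: u_2 = a_2 − (-7/25)·u_0 − (-8/13)·u_1 = (4/25, -36/13, -24/13, -3/25).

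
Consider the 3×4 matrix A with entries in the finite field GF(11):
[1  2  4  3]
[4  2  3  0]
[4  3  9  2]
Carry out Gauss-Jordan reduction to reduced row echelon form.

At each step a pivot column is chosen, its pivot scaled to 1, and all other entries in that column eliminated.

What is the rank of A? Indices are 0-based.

rank = 3

[1] R0 /= 1  ⇒  (1, 2, 4, 3)
     R1 -= 4·R0  ⇒  (0, 5, 9, 10)
     R2 -= 4·R0  ⇒  (0, 6, 4, 1)
[2] R1 /= 5  ⇒  (0, 1, 4, 2)
     R0 -= 2·R1  ⇒  (1, 0, 7, 10)
     R2 -= 6·R1  ⇒  (0, 0, 2, 0)
[3] R2 /= 2  ⇒  (0, 0, 1, 0)
     R0 -= 7·R2  ⇒  (1, 0, 0, 10)
     R1 -= 4·R2  ⇒  (0, 1, 0, 2)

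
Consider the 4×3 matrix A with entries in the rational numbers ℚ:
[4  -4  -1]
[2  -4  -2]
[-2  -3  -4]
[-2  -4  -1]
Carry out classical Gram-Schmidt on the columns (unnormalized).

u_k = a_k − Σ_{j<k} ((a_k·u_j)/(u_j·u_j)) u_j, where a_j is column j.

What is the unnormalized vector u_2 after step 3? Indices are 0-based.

Step 1: u_0 = a_0 = (4, 2, -2, -2).
Step 2: u_1 = a_1 − (-5/14)·u_0 = (-18/7, -23/7, -26/7, -33/7).
Step 3: u_2 = a_2 − (1/14)·u_0 − (201/374)·u_1 = (18/187, -141/374, -348/187, 57/34).

u_2 = (18/187, -141/374, -348/187, 57/34)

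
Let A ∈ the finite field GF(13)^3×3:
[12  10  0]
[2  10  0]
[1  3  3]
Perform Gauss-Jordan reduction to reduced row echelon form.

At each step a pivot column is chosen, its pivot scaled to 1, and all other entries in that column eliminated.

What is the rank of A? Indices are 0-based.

rank = 3

pivot(0,0)=12: scale R0 → (1, 3, 0)
  clear (1,0): R1 −= (2)R0 → (0, 4, 0)
  clear (2,0): R2 −= (1)R0 → (0, 0, 3)
pivot(1,1)=4: scale R1 → (0, 1, 0)
  clear (0,1): R0 −= (3)R1 → (1, 0, 0)
pivot(2,2)=3: scale R2 → (0, 0, 1)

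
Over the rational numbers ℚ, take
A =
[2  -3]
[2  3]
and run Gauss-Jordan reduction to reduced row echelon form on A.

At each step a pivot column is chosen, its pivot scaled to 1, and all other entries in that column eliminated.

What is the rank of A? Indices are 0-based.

step 1: normalize row 0 (÷2) = (1, -3/2)
  row 1: subtract 2×row0 = (0, 6)
step 2: normalize row 1 (÷6) = (0, 1)
  row 0: subtract -3/2×row1 = (1, 0)

rank = 2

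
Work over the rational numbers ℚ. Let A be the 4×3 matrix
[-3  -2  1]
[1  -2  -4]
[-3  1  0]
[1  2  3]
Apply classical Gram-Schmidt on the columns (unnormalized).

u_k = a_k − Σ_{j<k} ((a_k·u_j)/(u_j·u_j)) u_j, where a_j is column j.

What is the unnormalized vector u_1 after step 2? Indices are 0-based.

Step 1: u_0 = a_0 = (-3, 1, -3, 1).
Step 2: u_1 = a_1 − (3/20)·u_0 = (-31/20, -43/20, 29/20, 37/20).

u_1 = (-31/20, -43/20, 29/20, 37/20)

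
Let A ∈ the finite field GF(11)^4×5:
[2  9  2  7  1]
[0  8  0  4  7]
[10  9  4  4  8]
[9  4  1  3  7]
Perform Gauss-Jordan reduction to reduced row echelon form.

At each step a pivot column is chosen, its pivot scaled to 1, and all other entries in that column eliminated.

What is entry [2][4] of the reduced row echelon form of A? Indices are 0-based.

M[2][4] = 10

[1] R0 /= 2  ⇒  (1, 10, 1, 9, 6)
     R2 -= 10·R0  ⇒  (0, 8, 5, 2, 3)
     R3 -= 9·R0  ⇒  (0, 2, 3, 10, 8)
[2] R1 /= 8  ⇒  (0, 1, 0, 6, 5)
     R0 -= 10·R1  ⇒  (1, 0, 1, 4, 0)
     R2 -= 8·R1  ⇒  (0, 0, 5, 9, 7)
     R3 -= 2·R1  ⇒  (0, 0, 3, 9, 9)
[3] R2 /= 5  ⇒  (0, 0, 1, 4, 8)
     R0 -= 1·R2  ⇒  (1, 0, 0, 0, 3)
     R3 -= 3·R2  ⇒  (0, 0, 0, 8, 7)
[4] R3 /= 8  ⇒  (0, 0, 0, 1, 5)
     R1 -= 6·R3  ⇒  (0, 1, 0, 0, 8)
     R2 -= 4·R3  ⇒  (0, 0, 1, 0, 10)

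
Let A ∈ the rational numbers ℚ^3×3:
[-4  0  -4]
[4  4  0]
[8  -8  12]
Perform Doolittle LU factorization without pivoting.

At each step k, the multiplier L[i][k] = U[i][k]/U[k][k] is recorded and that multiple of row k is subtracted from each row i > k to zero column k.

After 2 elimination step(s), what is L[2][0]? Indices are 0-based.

Step 1: pivot at (0,0) is -4.
  row1 ← row1 − (-1)·row0  ⇒  L[1][0]=-1, U row1=(0, 4, -4)
  row2 ← row2 − (-2)·row0  ⇒  L[2][0]=-2, U row2=(0, -8, 4)
Step 2: pivot at (1,1) is 4.
  row2 ← row2 − (-2)·row1  ⇒  L[2][1]=-2, U row2=(0, 0, -4)

L[2][0] = -2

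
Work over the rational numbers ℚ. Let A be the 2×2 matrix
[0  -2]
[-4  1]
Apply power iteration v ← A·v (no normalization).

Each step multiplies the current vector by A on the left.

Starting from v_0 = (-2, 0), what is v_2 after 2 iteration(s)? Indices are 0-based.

v_0 = (-2, 0).
v_1 = A·v_0 = (0, 8).
v_2 = A·v_1 = (-16, 8).

v_2 = (-16, 8)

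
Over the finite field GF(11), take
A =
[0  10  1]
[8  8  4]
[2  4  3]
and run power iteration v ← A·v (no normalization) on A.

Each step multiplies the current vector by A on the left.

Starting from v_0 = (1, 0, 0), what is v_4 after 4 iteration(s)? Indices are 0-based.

v_4 = (7, 7, 5)

v_0 = (1, 0, 0).
v_1 = A·v_0 = (0, 8, 2).
v_2 = A·v_1 = (5, 6, 5).
v_3 = A·v_2 = (10, 9, 5).
v_4 = A·v_3 = (7, 7, 5).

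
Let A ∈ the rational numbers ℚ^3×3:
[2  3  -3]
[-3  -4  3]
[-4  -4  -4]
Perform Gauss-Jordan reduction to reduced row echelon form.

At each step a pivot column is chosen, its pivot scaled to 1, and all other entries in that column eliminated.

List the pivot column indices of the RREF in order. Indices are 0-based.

pivot columns: 0, 1, 2

pivot(0,0)=2: scale R0 → (1, 3/2, -3/2)
  clear (1,0): R1 −= (-3)R0 → (0, 1/2, -3/2)
  clear (2,0): R2 −= (-4)R0 → (0, 2, -10)
pivot(1,1)=1/2: scale R1 → (0, 1, -3)
  clear (0,1): R0 −= (3/2)R1 → (1, 0, 3)
  clear (2,1): R2 −= (2)R1 → (0, 0, -4)
pivot(2,2)=-4: scale R2 → (0, 0, 1)
  clear (0,2): R0 −= (3)R2 → (1, 0, 0)
  clear (1,2): R1 −= (-3)R2 → (0, 1, 0)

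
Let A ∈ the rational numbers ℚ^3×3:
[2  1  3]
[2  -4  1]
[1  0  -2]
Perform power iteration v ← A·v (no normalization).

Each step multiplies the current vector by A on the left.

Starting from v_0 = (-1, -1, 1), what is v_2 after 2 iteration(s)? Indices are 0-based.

v_0 = (-1, -1, 1).
v_1 = A·v_0 = (0, 3, -3).
v_2 = A·v_1 = (-6, -15, 6).

v_2 = (-6, -15, 6)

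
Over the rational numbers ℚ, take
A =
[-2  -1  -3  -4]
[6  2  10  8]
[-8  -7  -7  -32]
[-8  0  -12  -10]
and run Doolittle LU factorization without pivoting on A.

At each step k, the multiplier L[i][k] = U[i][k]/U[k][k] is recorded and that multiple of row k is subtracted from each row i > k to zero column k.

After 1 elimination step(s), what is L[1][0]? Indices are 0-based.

L[1][0] = -3

Step 1: pivot at (0,0) is -2.
  row1 ← row1 − (-3)·row0  ⇒  L[1][0]=-3, U row1=(0, -1, 1, -4)
  row2 ← row2 − (4)·row0  ⇒  L[2][0]=4, U row2=(0, -3, 5, -16)
  row3 ← row3 − (4)·row0  ⇒  L[3][0]=4, U row3=(0, 4, 0, 6)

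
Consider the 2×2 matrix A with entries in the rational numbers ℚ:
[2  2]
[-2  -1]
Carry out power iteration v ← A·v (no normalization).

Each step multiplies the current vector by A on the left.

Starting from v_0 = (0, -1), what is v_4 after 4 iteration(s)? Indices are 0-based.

v_0 = (0, -1).
v_1 = A·v_0 = (-2, 1).
v_2 = A·v_1 = (-2, 3).
v_3 = A·v_2 = (2, 1).
v_4 = A·v_3 = (6, -5).

v_4 = (6, -5)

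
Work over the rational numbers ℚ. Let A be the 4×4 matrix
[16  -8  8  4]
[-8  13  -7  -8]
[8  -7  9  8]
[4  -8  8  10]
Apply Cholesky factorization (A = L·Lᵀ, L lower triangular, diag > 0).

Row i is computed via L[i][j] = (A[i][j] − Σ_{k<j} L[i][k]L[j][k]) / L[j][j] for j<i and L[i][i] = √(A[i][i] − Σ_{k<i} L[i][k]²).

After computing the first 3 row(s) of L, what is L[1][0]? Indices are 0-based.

Step 1: L[0][0] = √(16) = 4.
  L[1][0] = (-8) / L[0][0] = -2.
Step 2: L[1][1] = √(9) = 3.
  L[2][0] = (8) / L[0][0] = 2.
  L[2][1] = (-3) / L[1][1] = -1.
Step 3: L[2][2] = √(4) = 2.

L[1][0] = -2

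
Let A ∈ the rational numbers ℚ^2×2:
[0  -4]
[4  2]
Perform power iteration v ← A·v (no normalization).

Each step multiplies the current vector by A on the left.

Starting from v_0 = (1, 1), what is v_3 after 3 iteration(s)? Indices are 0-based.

v_0 = (1, 1).
v_1 = A·v_0 = (-4, 6).
v_2 = A·v_1 = (-24, -4).
v_3 = A·v_2 = (16, -104).

v_3 = (16, -104)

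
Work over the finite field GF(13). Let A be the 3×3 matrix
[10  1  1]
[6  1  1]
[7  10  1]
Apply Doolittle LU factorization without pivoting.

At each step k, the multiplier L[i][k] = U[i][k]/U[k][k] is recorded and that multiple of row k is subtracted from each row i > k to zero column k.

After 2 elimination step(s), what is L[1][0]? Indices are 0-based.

L[1][0] = 11

[col 0] pivot 10
  R1 -= 11*R0 → (0, 3, 3)  (L[1][0] := 11)
  R2 -= 2*R0 → (0, 8, 12)  (L[2][0] := 2)
[col 1] pivot 3
  R2 -= 7*R1 → (0, 0, 4)  (L[2][1] := 7)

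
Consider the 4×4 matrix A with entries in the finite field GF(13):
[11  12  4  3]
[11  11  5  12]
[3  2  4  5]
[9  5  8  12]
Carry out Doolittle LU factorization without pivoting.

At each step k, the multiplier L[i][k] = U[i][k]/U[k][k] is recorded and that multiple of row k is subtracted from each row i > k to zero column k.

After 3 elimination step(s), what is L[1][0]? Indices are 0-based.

k=0: U[0][0]=11
  eliminate (1,0): mult=1, new row 1: (0, 12, 1, 9); set L[1][0]=1
  eliminate (2,0): mult=5, new row 2: (0, 7, 10, 3); set L[2][0]=5
  eliminate (3,0): mult=2, new row 3: (0, 7, 0, 6); set L[3][0]=2
k=1: U[1][1]=12
  eliminate (2,1): mult=6, new row 2: (0, 0, 4, 1); set L[2][1]=6
  eliminate (3,1): mult=6, new row 3: (0, 0, 7, 4); set L[3][1]=6
k=2: U[2][2]=4
  eliminate (3,2): mult=5, new row 3: (0, 0, 0, 12); set L[3][2]=5

L[1][0] = 1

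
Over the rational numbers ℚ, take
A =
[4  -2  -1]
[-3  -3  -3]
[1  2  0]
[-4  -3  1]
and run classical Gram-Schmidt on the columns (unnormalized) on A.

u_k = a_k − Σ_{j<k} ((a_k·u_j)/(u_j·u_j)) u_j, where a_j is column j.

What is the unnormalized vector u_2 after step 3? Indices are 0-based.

u_2 = (151/867, -640/289, -548/867, 1454/867)

Step 1: u_0 = a_0 = (4, -3, 1, -4).
Step 2: u_1 = a_1 − (5/14)·u_0 = (-24/7, -27/14, 23/14, -11/7).
Step 3: u_2 = a_2 − (1/42)·u_0 − (107/289)·u_1 = (151/867, -640/289, -548/867, 1454/867).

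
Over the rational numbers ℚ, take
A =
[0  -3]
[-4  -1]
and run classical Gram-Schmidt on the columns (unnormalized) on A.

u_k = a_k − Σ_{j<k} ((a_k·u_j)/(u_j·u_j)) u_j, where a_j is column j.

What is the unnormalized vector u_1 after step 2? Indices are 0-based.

Step 1: u_0 = a_0 = (0, -4).
Step 2: u_1 = a_1 − (1/4)·u_0 = (-3, 0).

u_1 = (-3, 0)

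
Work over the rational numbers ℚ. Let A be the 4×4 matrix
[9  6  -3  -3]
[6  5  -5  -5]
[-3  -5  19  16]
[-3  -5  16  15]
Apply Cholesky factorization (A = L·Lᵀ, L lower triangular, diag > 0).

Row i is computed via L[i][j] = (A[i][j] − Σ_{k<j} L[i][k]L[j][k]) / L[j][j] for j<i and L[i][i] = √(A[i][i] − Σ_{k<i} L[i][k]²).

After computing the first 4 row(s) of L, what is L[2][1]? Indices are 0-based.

Step 1: L[0][0] = √(9) = 3.
  L[1][0] = (6) / L[0][0] = 2.
Step 2: L[1][1] = √(1) = 1.
  L[2][0] = (-3) / L[0][0] = -1.
  L[2][1] = (-3) / L[1][1] = -3.
Step 3: L[2][2] = √(9) = 3.
  L[3][0] = (-3) / L[0][0] = -1.
  L[3][1] = (-3) / L[1][1] = -3.
  L[3][2] = (6) / L[2][2] = 2.
Step 4: L[3][3] = √(1) = 1.

L[2][1] = -3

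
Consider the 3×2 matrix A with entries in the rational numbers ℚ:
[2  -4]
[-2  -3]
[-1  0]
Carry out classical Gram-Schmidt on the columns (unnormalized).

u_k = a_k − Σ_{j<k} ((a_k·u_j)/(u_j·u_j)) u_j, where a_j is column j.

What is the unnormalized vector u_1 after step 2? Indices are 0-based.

Step 1: u_0 = a_0 = (2, -2, -1).
Step 2: u_1 = a_1 − (-2/9)·u_0 = (-32/9, -31/9, -2/9).

u_1 = (-32/9, -31/9, -2/9)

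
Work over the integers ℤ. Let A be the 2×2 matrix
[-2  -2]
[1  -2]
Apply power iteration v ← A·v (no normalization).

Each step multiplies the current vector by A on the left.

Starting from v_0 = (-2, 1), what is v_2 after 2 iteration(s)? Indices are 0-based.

v_0 = (-2, 1).
v_1 = A·v_0 = (2, -4).
v_2 = A·v_1 = (4, 10).

v_2 = (4, 10)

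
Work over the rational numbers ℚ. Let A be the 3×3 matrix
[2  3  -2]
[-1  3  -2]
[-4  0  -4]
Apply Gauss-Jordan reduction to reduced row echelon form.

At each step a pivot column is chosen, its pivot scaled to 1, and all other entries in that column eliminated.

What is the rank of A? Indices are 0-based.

rank = 3

pivot(0,0)=2: scale R0 → (1, 3/2, -1)
  clear (1,0): R1 −= (-1)R0 → (0, 9/2, -3)
  clear (2,0): R2 −= (-4)R0 → (0, 6, -8)
pivot(1,1)=9/2: scale R1 → (0, 1, -2/3)
  clear (0,1): R0 −= (3/2)R1 → (1, 0, 0)
  clear (2,1): R2 −= (6)R1 → (0, 0, -4)
pivot(2,2)=-4: scale R2 → (0, 0, 1)
  clear (1,2): R1 −= (-2/3)R2 → (0, 1, 0)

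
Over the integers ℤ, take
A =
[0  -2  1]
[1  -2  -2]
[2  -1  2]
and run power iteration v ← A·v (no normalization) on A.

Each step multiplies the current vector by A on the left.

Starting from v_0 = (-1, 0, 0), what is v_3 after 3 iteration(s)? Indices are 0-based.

v_3 = (-15, -6, -12)

v_0 = (-1, 0, 0).
v_1 = A·v_0 = (0, -1, -2).
v_2 = A·v_1 = (0, 6, -3).
v_3 = A·v_2 = (-15, -6, -12).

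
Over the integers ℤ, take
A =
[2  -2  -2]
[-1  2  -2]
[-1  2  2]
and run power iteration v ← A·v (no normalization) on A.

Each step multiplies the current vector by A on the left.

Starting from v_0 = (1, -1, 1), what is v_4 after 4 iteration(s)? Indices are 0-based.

v_4 = (304, 32, -224)

v_0 = (1, -1, 1).
v_1 = A·v_0 = (2, -5, -1).
v_2 = A·v_1 = (16, -10, -14).
v_3 = A·v_2 = (80, -8, -64).
v_4 = A·v_3 = (304, 32, -224).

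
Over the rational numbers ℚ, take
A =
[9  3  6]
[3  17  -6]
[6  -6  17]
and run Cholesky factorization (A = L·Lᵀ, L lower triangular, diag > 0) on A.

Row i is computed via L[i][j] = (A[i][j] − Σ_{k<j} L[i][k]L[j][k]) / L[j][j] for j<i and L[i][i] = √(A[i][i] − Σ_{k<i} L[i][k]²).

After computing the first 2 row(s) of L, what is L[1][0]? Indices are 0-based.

L[1][0] = 1

Step 1: L[0][0] = √(9) = 3.
  L[1][0] = (3) / L[0][0] = 1.
Step 2: L[1][1] = √(16) = 4.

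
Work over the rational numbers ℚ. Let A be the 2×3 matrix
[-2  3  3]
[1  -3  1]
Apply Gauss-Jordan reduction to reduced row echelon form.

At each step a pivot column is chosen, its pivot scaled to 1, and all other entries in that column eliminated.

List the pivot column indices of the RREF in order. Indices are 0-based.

pivot columns: 0, 1

pivot(0,0)=-2: scale R0 → (1, -3/2, -3/2)
  clear (1,0): R1 −= (1)R0 → (0, -3/2, 5/2)
pivot(1,1)=-3/2: scale R1 → (0, 1, -5/3)
  clear (0,1): R0 −= (-3/2)R1 → (1, 0, -4)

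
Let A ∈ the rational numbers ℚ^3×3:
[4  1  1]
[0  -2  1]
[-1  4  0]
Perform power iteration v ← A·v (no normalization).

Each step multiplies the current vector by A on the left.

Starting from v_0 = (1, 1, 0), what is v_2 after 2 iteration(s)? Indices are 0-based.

v_0 = (1, 1, 0).
v_1 = A·v_0 = (5, -2, 3).
v_2 = A·v_1 = (21, 7, -13).

v_2 = (21, 7, -13)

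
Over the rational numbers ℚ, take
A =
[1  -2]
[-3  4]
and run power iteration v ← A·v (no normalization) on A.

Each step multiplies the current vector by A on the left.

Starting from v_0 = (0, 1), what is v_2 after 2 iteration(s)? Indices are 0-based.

v_2 = (-10, 22)

v_0 = (0, 1).
v_1 = A·v_0 = (-2, 4).
v_2 = A·v_1 = (-10, 22).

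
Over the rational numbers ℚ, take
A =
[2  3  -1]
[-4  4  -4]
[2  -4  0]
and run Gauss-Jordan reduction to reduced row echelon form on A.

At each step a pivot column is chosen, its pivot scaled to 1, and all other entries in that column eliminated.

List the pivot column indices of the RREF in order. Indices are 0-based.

pivot columns: 0, 1, 2

[1] R0 /= 2  ⇒  (1, 3/2, -1/2)
     R1 -= -4·R0  ⇒  (0, 10, -6)
     R2 -= 2·R0  ⇒  (0, -7, 1)
[2] R1 /= 10  ⇒  (0, 1, -3/5)
     R0 -= 3/2·R1  ⇒  (1, 0, 2/5)
     R2 -= -7·R1  ⇒  (0, 0, -16/5)
[3] R2 /= -16/5  ⇒  (0, 0, 1)
     R0 -= 2/5·R2  ⇒  (1, 0, 0)
     R1 -= -3/5·R2  ⇒  (0, 1, 0)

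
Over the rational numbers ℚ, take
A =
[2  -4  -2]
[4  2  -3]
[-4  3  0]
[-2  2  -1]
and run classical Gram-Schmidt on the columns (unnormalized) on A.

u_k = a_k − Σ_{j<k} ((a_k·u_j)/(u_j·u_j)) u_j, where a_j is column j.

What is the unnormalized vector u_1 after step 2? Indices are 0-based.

u_1 = (-16/5, 18/5, 7/5, 6/5)

Step 1: u_0 = a_0 = (2, 4, -4, -2).
Step 2: u_1 = a_1 − (-2/5)·u_0 = (-16/5, 18/5, 7/5, 6/5).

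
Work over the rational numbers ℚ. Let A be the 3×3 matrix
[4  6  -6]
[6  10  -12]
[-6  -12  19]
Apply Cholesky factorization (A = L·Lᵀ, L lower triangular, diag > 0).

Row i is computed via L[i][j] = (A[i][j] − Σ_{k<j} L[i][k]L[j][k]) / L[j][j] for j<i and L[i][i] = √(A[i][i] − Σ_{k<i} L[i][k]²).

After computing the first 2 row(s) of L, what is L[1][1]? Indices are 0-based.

Step 1: L[0][0] = √(4) = 2.
  L[1][0] = (6) / L[0][0] = 3.
Step 2: L[1][1] = √(1) = 1.

L[1][1] = 1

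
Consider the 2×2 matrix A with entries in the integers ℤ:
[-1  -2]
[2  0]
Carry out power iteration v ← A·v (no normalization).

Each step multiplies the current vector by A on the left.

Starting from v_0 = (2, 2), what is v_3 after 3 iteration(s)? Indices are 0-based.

v_3 = (26, -4)

v_0 = (2, 2).
v_1 = A·v_0 = (-6, 4).
v_2 = A·v_1 = (-2, -12).
v_3 = A·v_2 = (26, -4).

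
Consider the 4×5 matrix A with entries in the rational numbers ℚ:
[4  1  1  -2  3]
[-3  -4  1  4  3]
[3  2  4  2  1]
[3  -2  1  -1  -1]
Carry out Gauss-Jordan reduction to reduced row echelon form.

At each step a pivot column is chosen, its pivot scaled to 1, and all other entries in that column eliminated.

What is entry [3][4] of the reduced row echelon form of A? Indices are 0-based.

M[3][4] = 380/11

pivot(0,0)=4: scale R0 → (1, 1/4, 1/4, -1/2, 3/4)
  clear (1,0): R1 −= (-3)R0 → (0, -13/4, 7/4, 5/2, 21/4)
  clear (2,0): R2 −= (3)R0 → (0, 5/4, 13/4, 7/2, -5/4)
  clear (3,0): R3 −= (3)R0 → (0, -11/4, 1/4, 1/2, -13/4)
pivot(1,1)=-13/4: scale R1 → (0, 1, -7/13, -10/13, -21/13)
  clear (0,1): R0 −= (1/4)R1 → (1, 0, 5/13, -4/13, 15/13)
  clear (2,1): R2 −= (5/4)R1 → (0, 0, 51/13, 58/13, 10/13)
  clear (3,1): R3 −= (-11/4)R1 → (0, 0, -16/13, -21/13, -100/13)
pivot(2,2)=51/13: scale R2 → (0, 0, 1, 58/51, 10/51)
  clear (0,2): R0 −= (5/13)R2 → (1, 0, 0, -38/51, 55/51)
  clear (1,2): R1 −= (-7/13)R2 → (0, 1, 0, -8/51, -77/51)
  clear (3,2): R3 −= (-16/13)R2 → (0, 0, 0, -11/51, -380/51)
pivot(3,3)=-11/51: scale R3 → (0, 0, 0, 1, 380/11)
  clear (0,3): R0 −= (-38/51)R3 → (1, 0, 0, 0, 295/11)
  clear (1,3): R1 −= (-8/51)R3 → (0, 1, 0, 0, 43/11)
  clear (2,3): R2 −= (58/51)R3 → (0, 0, 1, 0, -430/11)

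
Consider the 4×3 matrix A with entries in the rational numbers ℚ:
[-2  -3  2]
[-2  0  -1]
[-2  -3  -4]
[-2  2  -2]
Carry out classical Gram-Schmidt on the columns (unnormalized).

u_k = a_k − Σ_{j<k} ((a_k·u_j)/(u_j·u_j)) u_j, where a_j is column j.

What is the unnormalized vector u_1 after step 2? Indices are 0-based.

Step 1: u_0 = a_0 = (-2, -2, -2, -2).
Step 2: u_1 = a_1 − (1/2)·u_0 = (-2, 1, -2, 3).

u_1 = (-2, 1, -2, 3)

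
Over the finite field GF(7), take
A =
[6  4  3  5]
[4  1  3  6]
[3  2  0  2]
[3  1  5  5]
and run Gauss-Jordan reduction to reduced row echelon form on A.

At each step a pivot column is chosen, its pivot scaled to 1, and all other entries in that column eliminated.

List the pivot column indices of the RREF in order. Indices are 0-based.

[1] R0 /= 6  ⇒  (1, 3, 4, 2)
     R1 -= 4·R0  ⇒  (0, 3, 1, 5)
     R2 -= 3·R0  ⇒  (0, 0, 2, 3)
     R3 -= 3·R0  ⇒  (0, 6, 0, 6)
[2] R1 /= 3  ⇒  (0, 1, 5, 4)
     R0 -= 3·R1  ⇒  (1, 0, 3, 4)
     R3 -= 6·R1  ⇒  (0, 0, 5, 3)
[3] R2 /= 2  ⇒  (0, 0, 1, 5)
     R0 -= 3·R2  ⇒  (1, 0, 0, 3)
     R1 -= 5·R2  ⇒  (0, 1, 0, 0)
     R3 -= 5·R2  ⇒  (0, 0, 0, 6)
[4] R3 /= 6  ⇒  (0, 0, 0, 1)
     R0 -= 3·R3  ⇒  (1, 0, 0, 0)
     R2 -= 5·R3  ⇒  (0, 0, 1, 0)

pivot columns: 0, 1, 2, 3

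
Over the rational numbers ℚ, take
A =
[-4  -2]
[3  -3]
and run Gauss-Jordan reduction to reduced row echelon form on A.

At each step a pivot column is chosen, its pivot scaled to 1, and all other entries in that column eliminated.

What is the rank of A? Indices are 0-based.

rank = 2

[1] R0 /= -4  ⇒  (1, 1/2)
     R1 -= 3·R0  ⇒  (0, -9/2)
[2] R1 /= -9/2  ⇒  (0, 1)
     R0 -= 1/2·R1  ⇒  (1, 0)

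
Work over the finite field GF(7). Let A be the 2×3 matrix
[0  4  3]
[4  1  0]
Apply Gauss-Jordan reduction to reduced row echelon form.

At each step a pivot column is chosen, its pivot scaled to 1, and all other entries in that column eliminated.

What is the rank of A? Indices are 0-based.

rank = 2

step 1: exchange rows 0,1
step 1: normalize row 0 (÷4) = (1, 2, 0)
step 2: normalize row 1 (÷4) = (0, 1, 6)
  row 0: subtract 2×row1 = (1, 0, 2)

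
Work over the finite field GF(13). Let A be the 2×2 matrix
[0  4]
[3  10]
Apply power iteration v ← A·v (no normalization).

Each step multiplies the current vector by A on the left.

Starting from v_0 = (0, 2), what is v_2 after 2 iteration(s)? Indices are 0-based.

v_0 = (0, 2).
v_1 = A·v_0 = (8, 7).
v_2 = A·v_1 = (2, 3).

v_2 = (2, 3)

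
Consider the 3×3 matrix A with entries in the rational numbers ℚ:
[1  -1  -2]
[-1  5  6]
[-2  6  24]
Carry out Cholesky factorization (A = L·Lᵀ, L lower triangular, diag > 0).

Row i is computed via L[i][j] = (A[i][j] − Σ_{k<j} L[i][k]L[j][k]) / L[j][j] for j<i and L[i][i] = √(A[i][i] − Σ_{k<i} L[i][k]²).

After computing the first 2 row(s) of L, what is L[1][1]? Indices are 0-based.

Step 1: L[0][0] = √(1) = 1.
  L[1][0] = (-1) / L[0][0] = -1.
Step 2: L[1][1] = √(4) = 2.

L[1][1] = 2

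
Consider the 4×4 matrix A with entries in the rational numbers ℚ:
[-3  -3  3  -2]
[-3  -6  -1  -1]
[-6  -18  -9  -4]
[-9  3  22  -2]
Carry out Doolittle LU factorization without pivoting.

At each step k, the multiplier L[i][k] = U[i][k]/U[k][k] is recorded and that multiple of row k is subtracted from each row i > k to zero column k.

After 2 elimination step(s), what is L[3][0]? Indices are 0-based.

L[3][0] = 3

Step 1: pivot at (0,0) is -3.
  row1 ← row1 − (1)·row0  ⇒  L[1][0]=1, U row1=(0, -3, -4, 1)
  row2 ← row2 − (2)·row0  ⇒  L[2][0]=2, U row2=(0, -12, -15, 0)
  row3 ← row3 − (3)·row0  ⇒  L[3][0]=3, U row3=(0, 12, 13, 4)
Step 2: pivot at (1,1) is -3.
  row2 ← row2 − (4)·row1  ⇒  L[2][1]=4, U row2=(0, 0, 1, -4)
  row3 ← row3 − (-4)·row1  ⇒  L[3][1]=-4, U row3=(0, 0, -3, 8)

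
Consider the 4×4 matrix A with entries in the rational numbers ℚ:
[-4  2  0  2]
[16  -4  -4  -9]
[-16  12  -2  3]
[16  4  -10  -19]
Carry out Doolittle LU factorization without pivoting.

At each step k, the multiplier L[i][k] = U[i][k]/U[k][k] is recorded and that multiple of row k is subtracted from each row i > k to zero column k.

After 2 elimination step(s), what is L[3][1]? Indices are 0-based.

L[3][1] = 3

k=0: U[0][0]=-4
  eliminate (1,0): mult=-4, new row 1: (0, 4, -4, -1); set L[1][0]=-4
  eliminate (2,0): mult=4, new row 2: (0, 4, -2, -5); set L[2][0]=4
  eliminate (3,0): mult=-4, new row 3: (0, 12, -10, -11); set L[3][0]=-4
k=1: U[1][1]=4
  eliminate (2,1): mult=1, new row 2: (0, 0, 2, -4); set L[2][1]=1
  eliminate (3,1): mult=3, new row 3: (0, 0, 2, -8); set L[3][1]=3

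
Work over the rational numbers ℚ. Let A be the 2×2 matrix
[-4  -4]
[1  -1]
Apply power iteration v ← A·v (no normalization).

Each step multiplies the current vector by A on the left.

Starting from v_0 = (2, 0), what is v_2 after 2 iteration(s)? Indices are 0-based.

v_2 = (24, -10)

v_0 = (2, 0).
v_1 = A·v_0 = (-8, 2).
v_2 = A·v_1 = (24, -10).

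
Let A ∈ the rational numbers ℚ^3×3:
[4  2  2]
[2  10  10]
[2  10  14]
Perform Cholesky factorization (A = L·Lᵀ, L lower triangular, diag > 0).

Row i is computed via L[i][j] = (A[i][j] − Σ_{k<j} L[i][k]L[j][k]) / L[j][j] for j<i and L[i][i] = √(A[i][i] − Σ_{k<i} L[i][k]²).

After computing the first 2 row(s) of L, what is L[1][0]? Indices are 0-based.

Step 1: L[0][0] = √(4) = 2.
  L[1][0] = (2) / L[0][0] = 1.
Step 2: L[1][1] = √(9) = 3.

L[1][0] = 1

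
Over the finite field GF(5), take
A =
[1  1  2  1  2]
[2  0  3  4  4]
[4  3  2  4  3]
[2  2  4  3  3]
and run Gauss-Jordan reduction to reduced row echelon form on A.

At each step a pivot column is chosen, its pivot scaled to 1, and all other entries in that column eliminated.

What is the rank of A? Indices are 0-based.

[1] R0 /= 1  ⇒  (1, 1, 2, 1, 2)
     R1 -= 2·R0  ⇒  (0, 3, 4, 2, 0)
     R2 -= 4·R0  ⇒  (0, 4, 4, 0, 0)
     R3 -= 2·R0  ⇒  (0, 0, 0, 1, 4)
[2] R1 /= 3  ⇒  (0, 1, 3, 4, 0)
     R0 -= 1·R1  ⇒  (1, 0, 4, 2, 2)
     R2 -= 4·R1  ⇒  (0, 0, 2, 4, 0)
[3] R2 /= 2  ⇒  (0, 0, 1, 2, 0)
     R0 -= 4·R2  ⇒  (1, 0, 0, 4, 2)
     R1 -= 3·R2  ⇒  (0, 1, 0, 3, 0)
[4] R3 /= 1  ⇒  (0, 0, 0, 1, 4)
     R0 -= 4·R3  ⇒  (1, 0, 0, 0, 1)
     R1 -= 3·R3  ⇒  (0, 1, 0, 0, 3)
     R2 -= 2·R3  ⇒  (0, 0, 1, 0, 2)

rank = 4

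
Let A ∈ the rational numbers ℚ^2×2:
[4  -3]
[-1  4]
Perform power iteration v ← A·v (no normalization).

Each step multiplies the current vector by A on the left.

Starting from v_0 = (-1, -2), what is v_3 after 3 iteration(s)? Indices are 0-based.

v_3 = (206, -149)

v_0 = (-1, -2).
v_1 = A·v_0 = (2, -7).
v_2 = A·v_1 = (29, -30).
v_3 = A·v_2 = (206, -149).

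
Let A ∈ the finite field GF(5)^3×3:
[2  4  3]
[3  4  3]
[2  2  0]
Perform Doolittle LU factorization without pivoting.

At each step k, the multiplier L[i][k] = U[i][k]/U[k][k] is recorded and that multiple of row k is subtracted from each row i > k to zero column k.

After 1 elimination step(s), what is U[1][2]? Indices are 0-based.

k=0: U[0][0]=2
  eliminate (1,0): mult=4, new row 1: (0, 3, 1); set L[1][0]=4
  eliminate (2,0): mult=1, new row 2: (0, 3, 2); set L[2][0]=1

U[1][2] = 1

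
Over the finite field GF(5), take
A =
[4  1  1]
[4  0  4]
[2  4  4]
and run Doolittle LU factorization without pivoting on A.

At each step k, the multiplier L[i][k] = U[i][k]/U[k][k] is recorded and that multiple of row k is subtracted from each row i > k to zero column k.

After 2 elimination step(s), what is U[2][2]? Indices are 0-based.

U[2][2] = 4

Step 1: pivot at (0,0) is 4.
  row1 ← row1 − (1)·row0  ⇒  L[1][0]=1, U row1=(0, 4, 3)
  row2 ← row2 − (3)·row0  ⇒  L[2][0]=3, U row2=(0, 1, 1)
Step 2: pivot at (1,1) is 4.
  row2 ← row2 − (4)·row1  ⇒  L[2][1]=4, U row2=(0, 0, 4)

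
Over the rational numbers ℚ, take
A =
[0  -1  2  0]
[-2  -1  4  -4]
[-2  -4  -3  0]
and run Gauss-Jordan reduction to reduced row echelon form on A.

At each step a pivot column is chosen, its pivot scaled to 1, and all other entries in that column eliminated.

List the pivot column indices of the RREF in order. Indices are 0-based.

pivot columns: 0, 1, 2

pivot(0,0): swap R0↔R1
pivot(0,0)=-2: scale R0 → (1, 1/2, -2, 2)
  clear (2,0): R2 −= (-2)R0 → (0, -3, -7, 4)
pivot(1,1)=-1: scale R1 → (0, 1, -2, 0)
  clear (0,1): R0 −= (1/2)R1 → (1, 0, -1, 2)
  clear (2,1): R2 −= (-3)R1 → (0, 0, -13, 4)
pivot(2,2)=-13: scale R2 → (0, 0, 1, -4/13)
  clear (0,2): R0 −= (-1)R2 → (1, 0, 0, 22/13)
  clear (1,2): R1 −= (-2)R2 → (0, 1, 0, -8/13)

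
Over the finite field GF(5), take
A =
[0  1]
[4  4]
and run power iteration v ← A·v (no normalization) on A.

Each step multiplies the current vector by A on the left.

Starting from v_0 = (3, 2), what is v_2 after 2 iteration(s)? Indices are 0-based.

v_0 = (3, 2).
v_1 = A·v_0 = (2, 0).
v_2 = A·v_1 = (0, 3).

v_2 = (0, 3)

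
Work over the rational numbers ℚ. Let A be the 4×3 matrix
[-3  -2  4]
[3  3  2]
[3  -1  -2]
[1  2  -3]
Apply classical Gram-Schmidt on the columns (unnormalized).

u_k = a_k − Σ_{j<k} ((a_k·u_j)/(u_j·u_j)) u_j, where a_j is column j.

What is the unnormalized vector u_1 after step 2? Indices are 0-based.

u_1 = (-1/2, 3/2, -5/2, 3/2)

Step 1: u_0 = a_0 = (-3, 3, 3, 1).
Step 2: u_1 = a_1 − (1/2)·u_0 = (-1/2, 3/2, -5/2, 3/2).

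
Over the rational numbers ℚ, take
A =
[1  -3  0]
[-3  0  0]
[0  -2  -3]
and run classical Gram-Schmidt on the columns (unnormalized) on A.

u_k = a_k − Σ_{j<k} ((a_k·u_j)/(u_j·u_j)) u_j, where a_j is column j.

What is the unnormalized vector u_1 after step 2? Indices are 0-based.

Step 1: u_0 = a_0 = (1, -3, 0).
Step 2: u_1 = a_1 − (-3/10)·u_0 = (-27/10, -9/10, -2).

u_1 = (-27/10, -9/10, -2)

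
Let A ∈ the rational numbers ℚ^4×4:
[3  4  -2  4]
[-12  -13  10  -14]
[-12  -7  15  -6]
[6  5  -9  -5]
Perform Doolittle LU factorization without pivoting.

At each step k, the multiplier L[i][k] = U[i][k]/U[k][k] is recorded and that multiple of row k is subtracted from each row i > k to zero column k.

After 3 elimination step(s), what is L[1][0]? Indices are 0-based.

L[1][0] = -4

k=0: U[0][0]=3
  eliminate (1,0): mult=-4, new row 1: (0, 3, 2, 2); set L[1][0]=-4
  eliminate (2,0): mult=-4, new row 2: (0, 9, 7, 10); set L[2][0]=-4
  eliminate (3,0): mult=2, new row 3: (0, -3, -5, -13); set L[3][0]=2
k=1: U[1][1]=3
  eliminate (2,1): mult=3, new row 2: (0, 0, 1, 4); set L[2][1]=3
  eliminate (3,1): mult=-1, new row 3: (0, 0, -3, -11); set L[3][1]=-1
k=2: U[2][2]=1
  eliminate (3,2): mult=-3, new row 3: (0, 0, 0, 1); set L[3][2]=-3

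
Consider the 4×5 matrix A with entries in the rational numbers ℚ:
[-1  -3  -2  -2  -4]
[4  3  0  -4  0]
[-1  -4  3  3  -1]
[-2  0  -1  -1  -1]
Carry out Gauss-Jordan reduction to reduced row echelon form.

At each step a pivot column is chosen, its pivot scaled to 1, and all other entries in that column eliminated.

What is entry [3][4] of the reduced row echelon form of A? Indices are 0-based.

M[3][4] = 47/66

pivot(0,0)=-1: scale R0 → (1, 3, 2, 2, 4)
  clear (1,0): R1 −= (4)R0 → (0, -9, -8, -12, -16)
  clear (2,0): R2 −= (-1)R0 → (0, -1, 5, 5, 3)
  clear (3,0): R3 −= (-2)R0 → (0, 6, 3, 3, 7)
pivot(1,1)=-9: scale R1 → (0, 1, 8/9, 4/3, 16/9)
  clear (0,1): R0 −= (3)R1 → (1, 0, -2/3, -2, -4/3)
  clear (2,1): R2 −= (-1)R1 → (0, 0, 53/9, 19/3, 43/9)
  clear (3,1): R3 −= (6)R1 → (0, 0, -7/3, -5, -11/3)
pivot(2,2)=53/9: scale R2 → (0, 0, 1, 57/53, 43/53)
  clear (0,2): R0 −= (-2/3)R2 → (1, 0, 0, -68/53, -42/53)
  clear (1,2): R1 −= (8/9)R2 → (0, 1, 0, 20/53, 56/53)
  clear (3,2): R3 −= (-7/3)R2 → (0, 0, 0, -132/53, -94/53)
pivot(3,3)=-132/53: scale R3 → (0, 0, 0, 1, 47/66)
  clear (0,3): R0 −= (-68/53)R3 → (1, 0, 0, 0, 4/33)
  clear (1,3): R1 −= (20/53)R3 → (0, 1, 0, 0, 26/33)
  clear (2,3): R2 −= (57/53)R3 → (0, 0, 1, 0, 1/22)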